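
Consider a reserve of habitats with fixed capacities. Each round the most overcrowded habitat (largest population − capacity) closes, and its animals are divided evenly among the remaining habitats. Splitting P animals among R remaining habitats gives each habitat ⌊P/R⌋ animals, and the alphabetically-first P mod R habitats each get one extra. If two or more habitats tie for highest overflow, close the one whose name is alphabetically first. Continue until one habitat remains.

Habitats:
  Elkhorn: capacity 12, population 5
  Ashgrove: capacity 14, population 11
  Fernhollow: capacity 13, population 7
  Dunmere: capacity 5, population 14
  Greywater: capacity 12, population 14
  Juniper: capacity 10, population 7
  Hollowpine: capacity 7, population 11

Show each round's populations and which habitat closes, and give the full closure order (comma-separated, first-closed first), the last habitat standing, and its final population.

Round 1: Ashgrove=11 Dunmere=14 Elkhorn=5 Fernhollow=7 Greywater=14 Hollowpine=11 Juniper=7 → close Dunmere (overflow 9)
  14÷6 = 2 each, +1 to first 2
Round 2: Ashgrove=14 Elkhorn=8 Fernhollow=9 Greywater=16 Hollowpine=13 Juniper=9 → close Hollowpine (overflow 6)
  13÷5 = 2 each, +1 to first 3
Round 3: Ashgrove=17 Elkhorn=11 Fernhollow=12 Greywater=18 Juniper=11 → close Greywater (overflow 6)
  18÷4 = 4 each, +1 to first 2
Round 4: Ashgrove=22 Elkhorn=16 Fernhollow=16 Juniper=15 → close Ashgrove (overflow 8)
  22÷3 = 7 each, +1 to first 1
Round 5: Elkhorn=24 Fernhollow=23 Juniper=22 → close Elkhorn (overflow 12)
  24÷2 = 12 each, +1 to first 0
Round 6: Fernhollow=35 Juniper=34 → close Juniper (overflow 24)
  34÷1 = 34 each, +1 to first 0

Closure order: Dunmere, Hollowpine, Greywater, Ashgrove, Elkhorn, Juniper
Last habitat: Fernhollow with 69 animals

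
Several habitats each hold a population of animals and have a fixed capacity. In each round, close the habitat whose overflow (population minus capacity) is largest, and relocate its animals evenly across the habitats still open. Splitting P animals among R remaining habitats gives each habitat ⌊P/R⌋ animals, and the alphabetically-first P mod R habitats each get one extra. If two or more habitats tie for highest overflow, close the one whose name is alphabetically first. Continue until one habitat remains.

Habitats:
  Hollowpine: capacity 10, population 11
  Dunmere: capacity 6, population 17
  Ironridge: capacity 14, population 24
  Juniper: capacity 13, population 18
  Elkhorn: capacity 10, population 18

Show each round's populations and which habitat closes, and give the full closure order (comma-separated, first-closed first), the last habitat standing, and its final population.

Round 1: Dunmere=17 Elkhorn=18 Hollowpine=11 Ironridge=24 Juniper=18 → close Dunmere (overflow 11)
  17÷4 = 4 each, +1 to first 1
Round 2: Elkhorn=23 Hollowpine=15 Ironridge=28 Juniper=22 → close Ironridge (overflow 14)
  28÷3 = 9 each, +1 to first 1
Round 3: Elkhorn=33 Hollowpine=24 Juniper=31 → close Elkhorn (overflow 23)
  33÷2 = 16 each, +1 to first 1
Round 4: Hollowpine=41 Juniper=47 → close Juniper (overflow 34)
  47÷1 = 47 each, +1 to first 0

Closure order: Dunmere, Ironridge, Elkhorn, Juniper
Last habitat: Hollowpine with 88 animals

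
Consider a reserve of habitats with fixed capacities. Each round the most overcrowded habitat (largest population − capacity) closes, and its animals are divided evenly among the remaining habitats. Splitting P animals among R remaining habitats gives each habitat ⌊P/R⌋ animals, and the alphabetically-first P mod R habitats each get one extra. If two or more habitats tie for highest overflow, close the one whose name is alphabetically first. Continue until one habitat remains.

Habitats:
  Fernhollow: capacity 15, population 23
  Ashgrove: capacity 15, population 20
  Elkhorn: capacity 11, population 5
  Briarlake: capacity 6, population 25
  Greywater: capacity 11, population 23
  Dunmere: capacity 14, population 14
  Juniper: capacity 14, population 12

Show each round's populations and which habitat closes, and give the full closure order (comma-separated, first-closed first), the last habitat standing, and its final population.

Round 1: Ashgrove=20 Briarlake=25 Dunmere=14 Elkhorn=5 Fernhollow=23 Greywater=23 Juniper=12 → close Briarlake (overflow 19)
  25÷6 = 4 each, +1 to first 1
Round 2: Ashgrove=25 Dunmere=18 Elkhorn=9 Fernhollow=27 Greywater=27 Juniper=16 → close Greywater (overflow 16)
  27÷5 = 5 each, +1 to first 2
Round 3: Ashgrove=31 Dunmere=24 Elkhorn=14 Fernhollow=32 Juniper=21 → close Fernhollow (overflow 17)
  32÷4 = 8 each, +1 to first 0
Round 4: Ashgrove=39 Dunmere=32 Elkhorn=22 Juniper=29 → close Ashgrove (overflow 24)
  39÷3 = 13 each, +1 to first 0
Round 5: Dunmere=45 Elkhorn=35 Juniper=42 → close Dunmere (overflow 31)
  45÷2 = 22 each, +1 to first 1
Round 6: Elkhorn=58 Juniper=64 → close Juniper (overflow 50)
  64÷1 = 64 each, +1 to first 0

Closure order: Briarlake, Greywater, Fernhollow, Ashgrove, Dunmere, Juniper
Last habitat: Elkhorn with 122 animals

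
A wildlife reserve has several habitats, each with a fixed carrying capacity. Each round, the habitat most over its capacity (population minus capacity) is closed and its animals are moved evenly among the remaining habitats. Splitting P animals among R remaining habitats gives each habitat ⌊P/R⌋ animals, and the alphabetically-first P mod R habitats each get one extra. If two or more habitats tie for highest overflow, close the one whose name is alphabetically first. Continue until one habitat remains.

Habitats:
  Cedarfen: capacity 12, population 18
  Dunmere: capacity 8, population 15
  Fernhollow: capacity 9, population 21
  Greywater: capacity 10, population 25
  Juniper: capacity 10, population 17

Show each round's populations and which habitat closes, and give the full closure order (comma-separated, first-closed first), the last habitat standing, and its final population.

Round 1: Cedarfen=18 Dunmere=15 Fernhollow=21 Greywater=25 Juniper=17 → close Greywater (overflow 15)
  25÷4 = 6 each, +1 to first 1
Round 2: Cedarfen=25 Dunmere=21 Fernhollow=27 Juniper=23 → close Fernhollow (overflow 18)
  27÷3 = 9 each, +1 to first 0
Round 3: Cedarfen=34 Dunmere=30 Juniper=32 → close Cedarfen (overflow 22)
  34÷2 = 17 each, +1 to first 0
Round 4: Dunmere=47 Juniper=49 → close Dunmere (overflow 39)
  47÷1 = 47 each, +1 to first 0

Closure order: Greywater, Fernhollow, Cedarfen, Dunmere
Last habitat: Juniper with 96 animals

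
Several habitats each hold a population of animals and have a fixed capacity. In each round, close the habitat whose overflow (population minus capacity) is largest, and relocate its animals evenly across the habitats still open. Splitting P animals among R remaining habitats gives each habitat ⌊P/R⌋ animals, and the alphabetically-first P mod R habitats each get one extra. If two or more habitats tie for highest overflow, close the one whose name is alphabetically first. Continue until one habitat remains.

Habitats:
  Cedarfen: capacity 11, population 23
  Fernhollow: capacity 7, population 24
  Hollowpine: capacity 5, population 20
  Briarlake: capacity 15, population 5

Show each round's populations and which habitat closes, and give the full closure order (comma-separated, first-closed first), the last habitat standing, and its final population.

Round 1: Briarlake=5 Cedarfen=23 Fernhollow=24 Hollowpine=20 → close Fernhollow (overflow 17)
  24÷3 = 8 each, +1 to first 0
Round 2: Briarlake=13 Cedarfen=31 Hollowpine=28 → close Hollowpine (overflow 23)
  28÷2 = 14 each, +1 to first 0
Round 3: Briarlake=27 Cedarfen=45 → close Cedarfen (overflow 34)
  45÷1 = 45 each, +1 to first 0

Closure order: Fernhollow, Hollowpine, Cedarfen
Last habitat: Briarlake with 72 animals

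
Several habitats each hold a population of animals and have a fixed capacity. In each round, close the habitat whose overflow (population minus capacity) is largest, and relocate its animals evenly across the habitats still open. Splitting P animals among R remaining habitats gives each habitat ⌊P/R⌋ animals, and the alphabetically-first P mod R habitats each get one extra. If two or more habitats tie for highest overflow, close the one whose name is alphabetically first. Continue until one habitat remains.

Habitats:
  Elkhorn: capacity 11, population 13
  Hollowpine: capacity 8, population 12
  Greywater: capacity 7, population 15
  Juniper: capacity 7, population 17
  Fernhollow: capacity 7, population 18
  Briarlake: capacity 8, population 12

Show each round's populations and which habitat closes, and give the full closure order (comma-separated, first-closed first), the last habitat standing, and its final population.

Round 1: Briarlake=12 Elkhorn=13 Fernhollow=18 Greywater=15 Hollowpine=12 Juniper=17 → close Fernhollow (overflow 11)
  18÷5 = 3 each, +1 to first 3
Round 2: Briarlake=16 Elkhorn=17 Greywater=19 Hollowpine=15 Juniper=20 → close Juniper (overflow 13)
  20÷4 = 5 each, +1 to first 0
Round 3: Briarlake=21 Elkhorn=22 Greywater=24 Hollowpine=20 → close Greywater (overflow 17)
  24÷3 = 8 each, +1 to first 0
Round 4: Briarlake=29 Elkhorn=30 Hollowpine=28 → close Briarlake (overflow 21)
  29÷2 = 14 each, +1 to first 1
Round 5: Elkhorn=45 Hollowpine=42 → close Elkhorn (overflow 34)
  45÷1 = 45 each, +1 to first 0

Closure order: Fernhollow, Juniper, Greywater, Briarlake, Elkhorn
Last habitat: Hollowpine with 87 animals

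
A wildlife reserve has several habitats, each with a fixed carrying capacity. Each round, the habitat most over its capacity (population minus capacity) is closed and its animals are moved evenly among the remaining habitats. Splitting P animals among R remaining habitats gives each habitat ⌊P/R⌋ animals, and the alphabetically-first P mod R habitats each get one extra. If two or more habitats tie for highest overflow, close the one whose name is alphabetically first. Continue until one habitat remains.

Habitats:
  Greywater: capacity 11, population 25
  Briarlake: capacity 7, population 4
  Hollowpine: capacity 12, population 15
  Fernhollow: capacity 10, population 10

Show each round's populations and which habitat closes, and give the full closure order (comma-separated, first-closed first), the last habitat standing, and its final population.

Round 1: Briarlake=4 Fernhollow=10 Greywater=25 Hollowpine=15 → close Greywater (overflow 14)
  25÷3 = 8 each, +1 to first 1
Round 2: Briarlake=13 Fernhollow=18 Hollowpine=23 → close Hollowpine (overflow 11)
  23÷2 = 11 each, +1 to first 1
Round 3: Briarlake=25 Fernhollow=29 → close Fernhollow (overflow 19)
  29÷1 = 29 each, +1 to first 0

Closure order: Greywater, Hollowpine, Fernhollow
Last habitat: Briarlake with 54 animals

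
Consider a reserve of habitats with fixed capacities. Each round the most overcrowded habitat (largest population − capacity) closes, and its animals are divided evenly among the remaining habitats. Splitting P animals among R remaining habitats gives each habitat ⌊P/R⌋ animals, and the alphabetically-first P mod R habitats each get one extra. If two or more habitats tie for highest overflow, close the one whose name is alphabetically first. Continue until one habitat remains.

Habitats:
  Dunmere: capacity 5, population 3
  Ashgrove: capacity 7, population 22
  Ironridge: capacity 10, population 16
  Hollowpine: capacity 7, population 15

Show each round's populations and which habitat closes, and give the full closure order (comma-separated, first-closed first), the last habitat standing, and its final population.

Round 1: Ashgrove=22 Dunmere=3 Hollowpine=15 Ironridge=16 → close Ashgrove (overflow 15)
  22÷3 = 7 each, +1 to first 1
Round 2: Dunmere=11 Hollowpine=22 Ironridge=23 → close Hollowpine (overflow 15)
  22÷2 = 11 each, +1 to first 0
Round 3: Dunmere=22 Ironridge=34 → close Ironridge (overflow 24)
  34÷1 = 34 each, +1 to first 0

Closure order: Ashgrove, Hollowpine, Ironridge
Last habitat: Dunmere with 56 animals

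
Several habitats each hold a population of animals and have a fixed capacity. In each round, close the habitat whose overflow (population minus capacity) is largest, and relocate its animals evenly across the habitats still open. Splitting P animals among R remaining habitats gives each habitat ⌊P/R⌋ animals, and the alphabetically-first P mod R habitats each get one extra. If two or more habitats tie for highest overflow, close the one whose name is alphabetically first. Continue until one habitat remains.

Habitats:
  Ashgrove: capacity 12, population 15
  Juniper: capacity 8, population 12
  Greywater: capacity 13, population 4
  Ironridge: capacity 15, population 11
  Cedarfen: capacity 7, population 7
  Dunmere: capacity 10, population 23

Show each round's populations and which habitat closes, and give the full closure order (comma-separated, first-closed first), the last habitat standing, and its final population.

Round 1: Ashgrove=15 Cedarfen=7 Dunmere=23 Greywater=4 Ironridge=11 Juniper=12 → close Dunmere (overflow 13)
  23÷5 = 4 each, +1 to first 3
Round 2: Ashgrove=20 Cedarfen=12 Greywater=9 Ironridge=15 Juniper=16 → close Ashgrove (overflow 8)
  20÷4 = 5 each, +1 to first 0
Round 3: Cedarfen=17 Greywater=14 Ironridge=20 Juniper=21 → close Juniper (overflow 13)
  21÷3 = 7 each, +1 to first 0
Round 4: Cedarfen=24 Greywater=21 Ironridge=27 → close Cedarfen (overflow 17)
  24÷2 = 12 each, +1 to first 0
Round 5: Greywater=33 Ironridge=39 → close Ironridge (overflow 24)
  39÷1 = 39 each, +1 to first 0

Closure order: Dunmere, Ashgrove, Juniper, Cedarfen, Ironridge
Last habitat: Greywater with 72 animals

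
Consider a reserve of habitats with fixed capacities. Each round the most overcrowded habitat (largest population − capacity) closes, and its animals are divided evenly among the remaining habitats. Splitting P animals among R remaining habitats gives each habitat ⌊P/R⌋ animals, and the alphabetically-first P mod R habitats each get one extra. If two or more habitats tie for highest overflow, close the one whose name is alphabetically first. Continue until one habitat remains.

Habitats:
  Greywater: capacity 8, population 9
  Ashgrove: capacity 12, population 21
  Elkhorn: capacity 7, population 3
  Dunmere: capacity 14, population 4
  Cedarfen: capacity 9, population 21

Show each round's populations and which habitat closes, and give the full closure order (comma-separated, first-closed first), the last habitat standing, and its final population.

Closure order: Cedarfen, Ashgrove, Greywater, Elkhorn
Last habitat: Dunmere with 58 animals

Round 1: Ashgrove=21 Cedarfen=21 Dunmere=4 Elkhorn=3 Greywater=9 → close Cedarfen (overflow 12)
  21÷4 = 5 each, +1 to first 1
Round 2: Ashgrove=27 Dunmere=9 Elkhorn=8 Greywater=14 → close Ashgrove (overflow 15)
  27÷3 = 9 each, +1 to first 0
Round 3: Dunmere=18 Elkhorn=17 Greywater=23 → close Greywater (overflow 15)
  23÷2 = 11 each, +1 to first 1
Round 4: Dunmere=30 Elkhorn=28 → close Elkhorn (overflow 21)
  28÷1 = 28 each, +1 to first 0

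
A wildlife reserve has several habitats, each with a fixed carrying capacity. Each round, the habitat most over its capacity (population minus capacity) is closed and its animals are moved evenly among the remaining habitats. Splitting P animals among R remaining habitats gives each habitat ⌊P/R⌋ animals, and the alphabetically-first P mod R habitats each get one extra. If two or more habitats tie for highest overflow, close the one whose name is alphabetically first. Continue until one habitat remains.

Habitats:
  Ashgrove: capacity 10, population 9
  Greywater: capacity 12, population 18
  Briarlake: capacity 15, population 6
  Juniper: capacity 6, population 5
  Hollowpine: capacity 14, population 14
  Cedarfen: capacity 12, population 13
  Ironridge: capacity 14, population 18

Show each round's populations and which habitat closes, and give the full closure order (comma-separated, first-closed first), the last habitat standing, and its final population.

Closure order: Greywater, Ironridge, Cedarfen, Ashgrove, Hollowpine, Juniper
Last habitat: Briarlake with 83 animals

Round 1: Ashgrove=9 Briarlake=6 Cedarfen=13 Greywater=18 Hollowpine=14 Ironridge=18 Juniper=5 → close Greywater (overflow 6)
  18÷6 = 3 each, +1 to first 0
Round 2: Ashgrove=12 Briarlake=9 Cedarfen=16 Hollowpine=17 Ironridge=21 Juniper=8 → close Ironridge (overflow 7)
  21÷5 = 4 each, +1 to first 1
Round 3: Ashgrove=17 Briarlake=13 Cedarfen=20 Hollowpine=21 Juniper=12 → close Cedarfen (overflow 8)
  20÷4 = 5 each, +1 to first 0
Round 4: Ashgrove=22 Briarlake=18 Hollowpine=26 Juniper=17 → close Ashgrove (overflow 12)
  22÷3 = 7 each, +1 to first 1
Round 5: Briarlake=26 Hollowpine=33 Juniper=24 → close Hollowpine (overflow 19)
  33÷2 = 16 each, +1 to first 1
Round 6: Briarlake=43 Juniper=40 → close Juniper (overflow 34)
  40÷1 = 40 each, +1 to first 0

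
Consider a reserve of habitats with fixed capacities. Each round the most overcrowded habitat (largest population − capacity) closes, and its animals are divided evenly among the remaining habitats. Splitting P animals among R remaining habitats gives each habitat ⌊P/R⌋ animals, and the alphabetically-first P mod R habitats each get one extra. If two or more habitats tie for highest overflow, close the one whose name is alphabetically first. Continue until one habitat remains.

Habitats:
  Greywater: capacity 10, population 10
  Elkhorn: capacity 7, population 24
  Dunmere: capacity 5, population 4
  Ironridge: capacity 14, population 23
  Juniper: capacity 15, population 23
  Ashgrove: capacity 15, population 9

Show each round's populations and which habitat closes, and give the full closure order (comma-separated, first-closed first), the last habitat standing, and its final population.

Round 1: Ashgrove=9 Dunmere=4 Elkhorn=24 Greywater=10 Ironridge=23 Juniper=23 → close Elkhorn (overflow 17)
  24÷5 = 4 each, +1 to first 4
Round 2: Ashgrove=14 Dunmere=9 Greywater=15 Ironridge=28 Juniper=27 → close Ironridge (overflow 14)
  28÷4 = 7 each, +1 to first 0
Round 3: Ashgrove=21 Dunmere=16 Greywater=22 Juniper=34 → close Juniper (overflow 19)
  34÷3 = 11 each, +1 to first 1
Round 4: Ashgrove=33 Dunmere=27 Greywater=33 → close Greywater (overflow 23)
  33÷2 = 16 each, +1 to first 1
Round 5: Ashgrove=50 Dunmere=43 → close Dunmere (overflow 38)
  43÷1 = 43 each, +1 to first 0

Closure order: Elkhorn, Ironridge, Juniper, Greywater, Dunmere
Last habitat: Ashgrove with 93 animals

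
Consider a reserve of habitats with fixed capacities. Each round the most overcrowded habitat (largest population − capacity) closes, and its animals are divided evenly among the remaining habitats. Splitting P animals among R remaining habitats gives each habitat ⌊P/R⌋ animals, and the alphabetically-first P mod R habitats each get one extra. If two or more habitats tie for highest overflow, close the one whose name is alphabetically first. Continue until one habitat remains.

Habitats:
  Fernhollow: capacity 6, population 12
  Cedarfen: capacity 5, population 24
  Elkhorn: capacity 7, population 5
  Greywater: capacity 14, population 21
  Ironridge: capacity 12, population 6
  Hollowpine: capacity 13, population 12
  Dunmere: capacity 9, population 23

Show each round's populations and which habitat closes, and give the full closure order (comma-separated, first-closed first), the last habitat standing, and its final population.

Closure order: Cedarfen, Dunmere, Fernhollow, Greywater, Elkhorn, Hollowpine
Last habitat: Ironridge with 103 animals

Round 1: Cedarfen=24 Dunmere=23 Elkhorn=5 Fernhollow=12 Greywater=21 Hollowpine=12 Ironridge=6 → close Cedarfen (overflow 19)
  24÷6 = 4 each, +1 to first 0
Round 2: Dunmere=27 Elkhorn=9 Fernhollow=16 Greywater=25 Hollowpine=16 Ironridge=10 → close Dunmere (overflow 18)
  27÷5 = 5 each, +1 to first 2
Round 3: Elkhorn=15 Fernhollow=22 Greywater=30 Hollowpine=21 Ironridge=15 → close Fernhollow (overflow 16)
  22÷4 = 5 each, +1 to first 2
Round 4: Elkhorn=21 Greywater=36 Hollowpine=26 Ironridge=20 → close Greywater (overflow 22)
  36÷3 = 12 each, +1 to first 0
Round 5: Elkhorn=33 Hollowpine=38 Ironridge=32 → close Elkhorn (overflow 26)
  33÷2 = 16 each, +1 to first 1
Round 6: Hollowpine=55 Ironridge=48 → close Hollowpine (overflow 42)
  55÷1 = 55 each, +1 to first 0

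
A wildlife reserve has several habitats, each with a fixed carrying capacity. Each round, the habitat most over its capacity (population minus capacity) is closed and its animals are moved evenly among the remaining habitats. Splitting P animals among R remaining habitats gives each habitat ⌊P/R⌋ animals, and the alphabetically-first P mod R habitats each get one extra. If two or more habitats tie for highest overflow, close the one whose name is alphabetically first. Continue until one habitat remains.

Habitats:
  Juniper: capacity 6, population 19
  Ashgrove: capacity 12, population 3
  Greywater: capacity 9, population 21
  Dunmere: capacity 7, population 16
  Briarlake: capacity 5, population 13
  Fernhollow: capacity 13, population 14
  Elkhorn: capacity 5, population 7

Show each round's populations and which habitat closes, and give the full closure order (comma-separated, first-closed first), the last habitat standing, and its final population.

Round 1: Ashgrove=3 Briarlake=13 Dunmere=16 Elkhorn=7 Fernhollow=14 Greywater=21 Juniper=19 → close Juniper (overflow 13)
  19÷6 = 3 each, +1 to first 1
Round 2: Ashgrove=7 Briarlake=16 Dunmere=19 Elkhorn=10 Fernhollow=17 Greywater=24 → close Greywater (overflow 15)
  24÷5 = 4 each, +1 to first 4
Round 3: Ashgrove=12 Briarlake=21 Dunmere=24 Elkhorn=15 Fernhollow=21 → close Dunmere (overflow 17)
  24÷4 = 6 each, +1 to first 0
Round 4: Ashgrove=18 Briarlake=27 Elkhorn=21 Fernhollow=27 → close Briarlake (overflow 22)
  27÷3 = 9 each, +1 to first 0
Round 5: Ashgrove=27 Elkhorn=30 Fernhollow=36 → close Elkhorn (overflow 25)
  30÷2 = 15 each, +1 to first 0
Round 6: Ashgrove=42 Fernhollow=51 → close Fernhollow (overflow 38)
  51÷1 = 51 each, +1 to first 0

Closure order: Juniper, Greywater, Dunmere, Briarlake, Elkhorn, Fernhollow
Last habitat: Ashgrove with 93 animals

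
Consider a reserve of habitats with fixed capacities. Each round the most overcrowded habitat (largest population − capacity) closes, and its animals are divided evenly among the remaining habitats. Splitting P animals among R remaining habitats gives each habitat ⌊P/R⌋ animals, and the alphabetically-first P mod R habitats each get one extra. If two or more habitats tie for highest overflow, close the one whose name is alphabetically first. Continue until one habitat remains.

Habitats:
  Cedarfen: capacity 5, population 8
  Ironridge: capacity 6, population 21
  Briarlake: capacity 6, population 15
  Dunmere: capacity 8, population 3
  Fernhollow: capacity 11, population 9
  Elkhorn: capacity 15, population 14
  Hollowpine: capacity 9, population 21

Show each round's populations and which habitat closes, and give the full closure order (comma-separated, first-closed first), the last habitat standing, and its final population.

Round 1: Briarlake=15 Cedarfen=8 Dunmere=3 Elkhorn=14 Fernhollow=9 Hollowpine=21 Ironridge=21 → close Ironridge (overflow 15)
  21÷6 = 3 each, +1 to first 3
Round 2: Briarlake=19 Cedarfen=12 Dunmere=7 Elkhorn=17 Fernhollow=12 Hollowpine=24 → close Hollowpine (overflow 15)
  24÷5 = 4 each, +1 to first 4
Round 3: Briarlake=24 Cedarfen=17 Dunmere=12 Elkhorn=22 Fernhollow=16 → close Briarlake (overflow 18)
  24÷4 = 6 each, +1 to first 0
Round 4: Cedarfen=23 Dunmere=18 Elkhorn=28 Fernhollow=22 → close Cedarfen (overflow 18)
  23÷3 = 7 each, +1 to first 2
Round 5: Dunmere=26 Elkhorn=36 Fernhollow=29 → close Elkhorn (overflow 21)
  36÷2 = 18 each, +1 to first 0
Round 6: Dunmere=44 Fernhollow=47 → close Dunmere (overflow 36)
  44÷1 = 44 each, +1 to first 0

Closure order: Ironridge, Hollowpine, Briarlake, Cedarfen, Elkhorn, Dunmere
Last habitat: Fernhollow with 91 animals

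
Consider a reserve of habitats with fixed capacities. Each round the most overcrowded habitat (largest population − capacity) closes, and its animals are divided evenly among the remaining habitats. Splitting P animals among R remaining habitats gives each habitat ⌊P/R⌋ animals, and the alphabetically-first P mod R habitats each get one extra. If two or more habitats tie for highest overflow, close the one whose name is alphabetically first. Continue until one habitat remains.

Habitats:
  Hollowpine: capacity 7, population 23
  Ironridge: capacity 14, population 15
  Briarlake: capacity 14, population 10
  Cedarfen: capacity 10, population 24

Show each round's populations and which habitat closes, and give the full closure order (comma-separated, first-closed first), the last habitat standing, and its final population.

Round 1: Briarlake=10 Cedarfen=24 Hollowpine=23 Ironridge=15 → close Hollowpine (overflow 16)
  23÷3 = 7 each, +1 to first 2
Round 2: Briarlake=18 Cedarfen=32 Ironridge=22 → close Cedarfen (overflow 22)
  32÷2 = 16 each, +1 to first 0
Round 3: Briarlake=34 Ironridge=38 → close Ironridge (overflow 24)
  38÷1 = 38 each, +1 to first 0

Closure order: Hollowpine, Cedarfen, Ironridge
Last habitat: Briarlake with 72 animals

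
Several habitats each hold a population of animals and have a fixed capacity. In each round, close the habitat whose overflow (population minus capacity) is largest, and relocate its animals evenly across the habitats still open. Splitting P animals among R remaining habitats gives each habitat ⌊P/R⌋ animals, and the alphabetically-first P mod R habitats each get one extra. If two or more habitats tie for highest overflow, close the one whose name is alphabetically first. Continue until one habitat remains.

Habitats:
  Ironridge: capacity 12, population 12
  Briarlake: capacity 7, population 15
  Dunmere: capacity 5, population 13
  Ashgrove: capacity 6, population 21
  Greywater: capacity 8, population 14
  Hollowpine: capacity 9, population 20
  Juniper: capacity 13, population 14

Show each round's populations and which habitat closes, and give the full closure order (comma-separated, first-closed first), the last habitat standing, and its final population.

Round 1: Ashgrove=21 Briarlake=15 Dunmere=13 Greywater=14 Hollowpine=20 Ironridge=12 Juniper=14 → close Ashgrove (overflow 15)
  21÷6 = 3 each, +1 to first 3
Round 2: Briarlake=19 Dunmere=17 Greywater=18 Hollowpine=23 Ironridge=15 Juniper=17 → close Hollowpine (overflow 14)
  23÷5 = 4 each, +1 to first 3
Round 3: Briarlake=24 Dunmere=22 Greywater=23 Ironridge=19 Juniper=21 → close Briarlake (overflow 17)
  24÷4 = 6 each, +1 to first 0
Round 4: Dunmere=28 Greywater=29 Ironridge=25 Juniper=27 → close Dunmere (overflow 23)
  28÷3 = 9 each, +1 to first 1
Round 5: Greywater=39 Ironridge=34 Juniper=36 → close Greywater (overflow 31)
  39÷2 = 19 each, +1 to first 1
Round 6: Ironridge=54 Juniper=55 → close Ironridge (overflow 42)
  54÷1 = 54 each, +1 to first 0

Closure order: Ashgrove, Hollowpine, Briarlake, Dunmere, Greywater, Ironridge
Last habitat: Juniper with 109 animals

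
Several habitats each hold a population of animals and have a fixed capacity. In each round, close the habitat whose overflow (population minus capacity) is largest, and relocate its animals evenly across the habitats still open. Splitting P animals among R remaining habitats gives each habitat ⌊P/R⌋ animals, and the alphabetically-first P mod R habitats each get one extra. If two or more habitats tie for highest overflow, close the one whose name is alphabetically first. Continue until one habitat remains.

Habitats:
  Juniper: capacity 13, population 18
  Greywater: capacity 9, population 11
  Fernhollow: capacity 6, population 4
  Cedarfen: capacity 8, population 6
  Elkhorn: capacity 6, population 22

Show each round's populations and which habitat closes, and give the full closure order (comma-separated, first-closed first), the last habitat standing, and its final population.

Round 1: Cedarfen=6 Elkhorn=22 Fernhollow=4 Greywater=11 Juniper=18 → close Elkhorn (overflow 16)
  22÷4 = 5 each, +1 to first 2
Round 2: Cedarfen=12 Fernhollow=10 Greywater=16 Juniper=23 → close Juniper (overflow 10)
  23÷3 = 7 each, +1 to first 2
Round 3: Cedarfen=20 Fernhollow=18 Greywater=23 → close Greywater (overflow 14)
  23÷2 = 11 each, +1 to first 1
Round 4: Cedarfen=32 Fernhollow=29 → close Cedarfen (overflow 24)
  32÷1 = 32 each, +1 to first 0

Closure order: Elkhorn, Juniper, Greywater, Cedarfen
Last habitat: Fernhollow with 61 animals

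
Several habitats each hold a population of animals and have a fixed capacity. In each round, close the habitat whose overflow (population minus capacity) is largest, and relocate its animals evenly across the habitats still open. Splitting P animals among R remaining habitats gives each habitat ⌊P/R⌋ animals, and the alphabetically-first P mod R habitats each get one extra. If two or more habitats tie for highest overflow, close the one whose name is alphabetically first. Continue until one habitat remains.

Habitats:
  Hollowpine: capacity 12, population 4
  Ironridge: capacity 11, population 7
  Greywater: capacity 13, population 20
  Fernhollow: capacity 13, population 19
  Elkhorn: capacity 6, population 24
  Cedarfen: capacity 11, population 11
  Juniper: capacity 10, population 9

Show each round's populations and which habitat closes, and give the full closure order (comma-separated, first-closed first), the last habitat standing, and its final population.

Closure order: Elkhorn, Greywater, Fernhollow, Cedarfen, Juniper, Ironridge
Last habitat: Hollowpine with 94 animals

Round 1: Cedarfen=11 Elkhorn=24 Fernhollow=19 Greywater=20 Hollowpine=4 Ironridge=7 Juniper=9 → close Elkhorn (overflow 18)
  24÷6 = 4 each, +1 to first 0
Round 2: Cedarfen=15 Fernhollow=23 Greywater=24 Hollowpine=8 Ironridge=11 Juniper=13 → close Greywater (overflow 11)
  24÷5 = 4 each, +1 to first 4
Round 3: Cedarfen=20 Fernhollow=28 Hollowpine=13 Ironridge=16 Juniper=17 → close Fernhollow (overflow 15)
  28÷4 = 7 each, +1 to first 0
Round 4: Cedarfen=27 Hollowpine=20 Ironridge=23 Juniper=24 → close Cedarfen (overflow 16)
  27÷3 = 9 each, +1 to first 0
Round 5: Hollowpine=29 Ironridge=32 Juniper=33 → close Juniper (overflow 23)
  33÷2 = 16 each, +1 to first 1
Round 6: Hollowpine=46 Ironridge=48 → close Ironridge (overflow 37)
  48÷1 = 48 each, +1 to first 0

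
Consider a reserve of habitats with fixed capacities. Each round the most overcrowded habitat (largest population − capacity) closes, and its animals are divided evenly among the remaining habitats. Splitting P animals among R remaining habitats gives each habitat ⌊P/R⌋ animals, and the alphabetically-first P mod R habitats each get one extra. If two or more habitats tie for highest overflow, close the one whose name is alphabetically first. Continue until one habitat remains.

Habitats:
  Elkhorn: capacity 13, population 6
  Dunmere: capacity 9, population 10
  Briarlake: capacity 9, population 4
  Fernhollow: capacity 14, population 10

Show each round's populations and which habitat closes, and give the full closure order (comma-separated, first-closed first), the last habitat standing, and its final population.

Closure order: Dunmere, Briarlake, Fernhollow
Last habitat: Elkhorn with 30 animals

Round 1: Briarlake=4 Dunmere=10 Elkhorn=6 Fernhollow=10 → close Dunmere (overflow 1)
  10÷3 = 3 each, +1 to first 1
Round 2: Briarlake=8 Elkhorn=9 Fernhollow=13 → close Briarlake (overflow -1)
  8÷2 = 4 each, +1 to first 0
Round 3: Elkhorn=13 Fernhollow=17 → close Fernhollow (overflow 3)
  17÷1 = 17 each, +1 to first 0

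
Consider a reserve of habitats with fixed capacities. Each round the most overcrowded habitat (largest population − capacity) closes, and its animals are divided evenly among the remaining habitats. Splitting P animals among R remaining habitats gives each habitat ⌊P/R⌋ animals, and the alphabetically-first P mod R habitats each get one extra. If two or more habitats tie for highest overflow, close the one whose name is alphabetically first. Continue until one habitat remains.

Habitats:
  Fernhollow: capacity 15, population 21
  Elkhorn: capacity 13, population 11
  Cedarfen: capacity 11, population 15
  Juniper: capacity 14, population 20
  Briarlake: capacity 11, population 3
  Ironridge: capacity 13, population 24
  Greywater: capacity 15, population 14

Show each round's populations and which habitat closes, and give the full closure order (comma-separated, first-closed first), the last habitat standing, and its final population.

Closure order: Ironridge, Fernhollow, Juniper, Cedarfen, Greywater, Elkhorn
Last habitat: Briarlake with 108 animals

Round 1: Briarlake=3 Cedarfen=15 Elkhorn=11 Fernhollow=21 Greywater=14 Ironridge=24 Juniper=20 → close Ironridge (overflow 11)
  24÷6 = 4 each, +1 to first 0
Round 2: Briarlake=7 Cedarfen=19 Elkhorn=15 Fernhollow=25 Greywater=18 Juniper=24 → close Fernhollow (overflow 10)
  25÷5 = 5 each, +1 to first 0
Round 3: Briarlake=12 Cedarfen=24 Elkhorn=20 Greywater=23 Juniper=29 → close Juniper (overflow 15)
  29÷4 = 7 each, +1 to first 1
Round 4: Briarlake=20 Cedarfen=31 Elkhorn=27 Greywater=30 → close Cedarfen (overflow 20)
  31÷3 = 10 each, +1 to first 1
Round 5: Briarlake=31 Elkhorn=37 Greywater=40 → close Greywater (overflow 25)
  40÷2 = 20 each, +1 to first 0
Round 6: Briarlake=51 Elkhorn=57 → close Elkhorn (overflow 44)
  57÷1 = 57 each, +1 to first 0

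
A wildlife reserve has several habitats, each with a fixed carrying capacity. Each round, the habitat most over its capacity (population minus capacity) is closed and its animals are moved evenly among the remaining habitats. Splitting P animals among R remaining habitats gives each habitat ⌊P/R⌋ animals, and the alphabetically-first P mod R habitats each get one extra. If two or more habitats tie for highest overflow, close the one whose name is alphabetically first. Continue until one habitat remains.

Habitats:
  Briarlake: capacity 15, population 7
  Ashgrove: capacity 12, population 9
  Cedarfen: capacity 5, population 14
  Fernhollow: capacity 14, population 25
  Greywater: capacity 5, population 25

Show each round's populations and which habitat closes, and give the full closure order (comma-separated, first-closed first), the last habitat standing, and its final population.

Closure order: Greywater, Fernhollow, Cedarfen, Ashgrove
Last habitat: Briarlake with 80 animals

Round 1: Ashgrove=9 Briarlake=7 Cedarfen=14 Fernhollow=25 Greywater=25 → close Greywater (overflow 20)
  25÷4 = 6 each, +1 to first 1
Round 2: Ashgrove=16 Briarlake=13 Cedarfen=20 Fernhollow=31 → close Fernhollow (overflow 17)
  31÷3 = 10 each, +1 to first 1
Round 3: Ashgrove=27 Briarlake=23 Cedarfen=30 → close Cedarfen (overflow 25)
  30÷2 = 15 each, +1 to first 0
Round 4: Ashgrove=42 Briarlake=38 → close Ashgrove (overflow 30)
  42÷1 = 42 each, +1 to first 0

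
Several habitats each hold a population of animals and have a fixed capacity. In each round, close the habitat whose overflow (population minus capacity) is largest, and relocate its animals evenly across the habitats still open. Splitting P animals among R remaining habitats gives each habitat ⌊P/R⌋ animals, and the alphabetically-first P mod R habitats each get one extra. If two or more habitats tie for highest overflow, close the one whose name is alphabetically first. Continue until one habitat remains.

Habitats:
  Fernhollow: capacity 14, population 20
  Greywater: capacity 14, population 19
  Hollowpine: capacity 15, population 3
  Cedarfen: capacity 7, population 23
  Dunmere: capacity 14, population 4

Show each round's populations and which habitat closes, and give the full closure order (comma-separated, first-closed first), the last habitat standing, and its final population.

Closure order: Cedarfen, Fernhollow, Greywater, Dunmere
Last habitat: Hollowpine with 69 animals

Round 1: Cedarfen=23 Dunmere=4 Fernhollow=20 Greywater=19 Hollowpine=3 → close Cedarfen (overflow 16)
  23÷4 = 5 each, +1 to first 3
Round 2: Dunmere=10 Fernhollow=26 Greywater=25 Hollowpine=8 → close Fernhollow (overflow 12)
  26÷3 = 8 each, +1 to first 2
Round 3: Dunmere=19 Greywater=34 Hollowpine=16 → close Greywater (overflow 20)
  34÷2 = 17 each, +1 to first 0
Round 4: Dunmere=36 Hollowpine=33 → close Dunmere (overflow 22)
  36÷1 = 36 each, +1 to first 0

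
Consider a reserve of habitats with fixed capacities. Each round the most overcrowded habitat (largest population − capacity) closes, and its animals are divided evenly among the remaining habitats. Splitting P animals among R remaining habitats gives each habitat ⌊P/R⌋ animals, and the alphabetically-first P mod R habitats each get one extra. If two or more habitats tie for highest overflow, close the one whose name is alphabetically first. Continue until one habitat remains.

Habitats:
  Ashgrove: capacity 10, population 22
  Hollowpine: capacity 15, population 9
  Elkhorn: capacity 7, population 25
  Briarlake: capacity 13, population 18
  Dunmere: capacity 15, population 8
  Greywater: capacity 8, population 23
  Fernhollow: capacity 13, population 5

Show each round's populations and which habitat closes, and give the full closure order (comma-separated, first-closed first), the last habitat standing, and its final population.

Closure order: Elkhorn, Greywater, Ashgrove, Briarlake, Dunmere, Hollowpine
Last habitat: Fernhollow with 110 animals

Round 1: Ashgrove=22 Briarlake=18 Dunmere=8 Elkhorn=25 Fernhollow=5 Greywater=23 Hollowpine=9 → close Elkhorn (overflow 18)
  25÷6 = 4 each, +1 to first 1
Round 2: Ashgrove=27 Briarlake=22 Dunmere=12 Fernhollow=9 Greywater=27 Hollowpine=13 → close Greywater (overflow 19)
  27÷5 = 5 each, +1 to first 2
Round 3: Ashgrove=33 Briarlake=28 Dunmere=17 Fernhollow=14 Hollowpine=18 → close Ashgrove (overflow 23)
  33÷4 = 8 each, +1 to first 1
Round 4: Briarlake=37 Dunmere=25 Fernhollow=22 Hollowpine=26 → close Briarlake (overflow 24)
  37÷3 = 12 each, +1 to first 1
Round 5: Dunmere=38 Fernhollow=34 Hollowpine=38 → close Dunmere (overflow 23)
  38÷2 = 19 each, +1 to first 0
Round 6: Fernhollow=53 Hollowpine=57 → close Hollowpine (overflow 42)
  57÷1 = 57 each, +1 to first 0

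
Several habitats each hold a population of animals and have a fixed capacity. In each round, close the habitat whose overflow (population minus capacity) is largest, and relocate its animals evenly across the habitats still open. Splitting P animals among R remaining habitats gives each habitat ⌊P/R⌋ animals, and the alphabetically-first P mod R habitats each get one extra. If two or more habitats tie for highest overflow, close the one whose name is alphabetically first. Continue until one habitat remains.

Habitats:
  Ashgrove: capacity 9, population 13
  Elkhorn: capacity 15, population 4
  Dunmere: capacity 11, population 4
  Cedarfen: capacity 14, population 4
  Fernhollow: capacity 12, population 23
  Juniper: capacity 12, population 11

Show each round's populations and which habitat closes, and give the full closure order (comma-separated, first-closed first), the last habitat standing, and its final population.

Round 1: Ashgrove=13 Cedarfen=4 Dunmere=4 Elkhorn=4 Fernhollow=23 Juniper=11 → close Fernhollow (overflow 11)
  23÷5 = 4 each, +1 to first 3
Round 2: Ashgrove=18 Cedarfen=9 Dunmere=9 Elkhorn=8 Juniper=15 → close Ashgrove (overflow 9)
  18÷4 = 4 each, +1 to first 2
Round 3: Cedarfen=14 Dunmere=14 Elkhorn=12 Juniper=19 → close Juniper (overflow 7)
  19÷3 = 6 each, +1 to first 1
Round 4: Cedarfen=21 Dunmere=20 Elkhorn=18 → close Dunmere (overflow 9)
  20÷2 = 10 each, +1 to first 0
Round 5: Cedarfen=31 Elkhorn=28 → close Cedarfen (overflow 17)
  31÷1 = 31 each, +1 to first 0

Closure order: Fernhollow, Ashgrove, Juniper, Dunmere, Cedarfen
Last habitat: Elkhorn with 59 animals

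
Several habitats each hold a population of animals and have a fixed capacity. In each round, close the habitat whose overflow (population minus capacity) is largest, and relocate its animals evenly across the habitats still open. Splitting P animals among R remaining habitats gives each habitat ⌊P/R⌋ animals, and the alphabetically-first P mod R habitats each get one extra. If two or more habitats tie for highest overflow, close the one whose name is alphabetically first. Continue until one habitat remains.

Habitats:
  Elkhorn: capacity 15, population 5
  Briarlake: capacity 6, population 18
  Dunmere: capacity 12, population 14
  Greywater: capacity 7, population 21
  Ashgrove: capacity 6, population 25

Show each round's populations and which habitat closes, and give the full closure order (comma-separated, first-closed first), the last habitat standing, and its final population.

Closure order: Ashgrove, Greywater, Briarlake, Dunmere
Last habitat: Elkhorn with 83 animals

Round 1: Ashgrove=25 Briarlake=18 Dunmere=14 Elkhorn=5 Greywater=21 → close Ashgrove (overflow 19)
  25÷4 = 6 each, +1 to first 1
Round 2: Briarlake=25 Dunmere=20 Elkhorn=11 Greywater=27 → close Greywater (overflow 20)
  27÷3 = 9 each, +1 to first 0
Round 3: Briarlake=34 Dunmere=29 Elkhorn=20 → close Briarlake (overflow 28)
  34÷2 = 17 each, +1 to first 0
Round 4: Dunmere=46 Elkhorn=37 → close Dunmere (overflow 34)
  46÷1 = 46 each, +1 to first 0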